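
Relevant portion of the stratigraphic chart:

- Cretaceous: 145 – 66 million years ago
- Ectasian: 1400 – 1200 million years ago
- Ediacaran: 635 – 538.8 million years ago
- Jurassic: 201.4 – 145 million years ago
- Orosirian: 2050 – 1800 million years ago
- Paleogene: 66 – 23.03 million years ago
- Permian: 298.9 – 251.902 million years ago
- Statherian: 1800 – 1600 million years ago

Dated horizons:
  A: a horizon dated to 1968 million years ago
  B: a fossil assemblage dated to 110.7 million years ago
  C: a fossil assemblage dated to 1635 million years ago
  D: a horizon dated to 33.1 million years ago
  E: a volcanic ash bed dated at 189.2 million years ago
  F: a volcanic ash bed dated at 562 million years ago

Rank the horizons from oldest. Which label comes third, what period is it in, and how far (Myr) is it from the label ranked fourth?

F, in the Ediacaran; 372.8 million years to E

Larger Ma means older, so oldest first: A 1968 > C 1635 > F 562 > E 189.2 > B 110.7 > D 33.1.
Counting 3 along gives F (562 Ma); the excerpt puts that inside the Ediacaran, 635–538.8 Ma.
Next in line is E (189.2 Ma), and 562 − 189.2 = 372.8 Myr.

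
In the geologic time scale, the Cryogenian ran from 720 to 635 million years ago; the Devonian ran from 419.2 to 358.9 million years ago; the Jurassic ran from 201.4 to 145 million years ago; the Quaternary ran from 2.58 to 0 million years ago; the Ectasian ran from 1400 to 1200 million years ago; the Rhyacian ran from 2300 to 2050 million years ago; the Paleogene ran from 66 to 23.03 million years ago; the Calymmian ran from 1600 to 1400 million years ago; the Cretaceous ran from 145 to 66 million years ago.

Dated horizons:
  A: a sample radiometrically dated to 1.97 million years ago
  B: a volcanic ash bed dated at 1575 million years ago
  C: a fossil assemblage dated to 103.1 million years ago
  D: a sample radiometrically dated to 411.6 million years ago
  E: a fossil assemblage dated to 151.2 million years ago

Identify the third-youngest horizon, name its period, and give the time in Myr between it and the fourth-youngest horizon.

E, in the Jurassic; 260.4 million years to D

Sorted youngest-first by Ma: A (1.97), C (103.1), E (151.2), D (411.6), B (1575).
The third youngest is E at 151.2 Ma, which lies in 201.4–145 Ma: the Jurassic.
The fourth youngest is D at 411.6 Ma; separation = |151.2 − 411.6| = 260.4 Myr.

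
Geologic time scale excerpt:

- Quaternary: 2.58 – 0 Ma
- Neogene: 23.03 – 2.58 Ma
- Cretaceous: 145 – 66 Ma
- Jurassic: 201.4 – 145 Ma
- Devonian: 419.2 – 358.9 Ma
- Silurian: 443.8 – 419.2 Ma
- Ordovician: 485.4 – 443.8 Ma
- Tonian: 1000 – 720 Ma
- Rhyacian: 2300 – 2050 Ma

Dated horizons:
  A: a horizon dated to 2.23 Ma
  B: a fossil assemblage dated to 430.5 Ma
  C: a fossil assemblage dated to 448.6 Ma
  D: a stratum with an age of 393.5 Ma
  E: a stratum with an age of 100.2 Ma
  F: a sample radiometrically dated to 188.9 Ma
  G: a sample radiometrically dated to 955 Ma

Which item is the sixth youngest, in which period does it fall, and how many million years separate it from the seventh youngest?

C, in the Ordovician; 506.4 million years to G

Smaller Ma means younger, so youngest first: A 2.23 < E 100.2 < F 188.9 < D 393.5 < B 430.5 < C 448.6 < G 955.
Counting 6 along gives C (448.6 Ma); the excerpt puts that inside the Ordovician, 485.4–443.8 Ma.
Next in line is G (955 Ma), and 955 − 448.6 = 506.4 Myr.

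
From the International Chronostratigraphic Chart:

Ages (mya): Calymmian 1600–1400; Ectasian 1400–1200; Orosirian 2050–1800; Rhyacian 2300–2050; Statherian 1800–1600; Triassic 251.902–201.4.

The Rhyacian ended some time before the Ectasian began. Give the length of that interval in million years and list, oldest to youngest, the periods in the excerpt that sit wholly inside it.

The Rhyacian closes at 2050 Ma and the Ectasian opens at 1400 Ma, so the interval is 2050 − 1400 = 650 Myr.
A period fits inside if it starts at or after 2050 Ma and ends at or before 1400 Ma; oldest first that gives Orosirian, Statherian, Calymmian.

650 million years; Orosirian, Statherian, Calymmian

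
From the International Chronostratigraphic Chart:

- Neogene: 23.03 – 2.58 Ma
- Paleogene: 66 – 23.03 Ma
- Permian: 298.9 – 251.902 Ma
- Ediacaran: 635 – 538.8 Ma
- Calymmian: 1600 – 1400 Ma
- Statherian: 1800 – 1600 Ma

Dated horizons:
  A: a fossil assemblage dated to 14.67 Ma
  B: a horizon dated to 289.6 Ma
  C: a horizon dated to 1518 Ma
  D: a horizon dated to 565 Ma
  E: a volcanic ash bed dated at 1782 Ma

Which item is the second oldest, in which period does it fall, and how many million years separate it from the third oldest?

C, in the Calymmian; 953 million years to D

Larger Ma means older, so oldest first: E 1782 > C 1518 > D 565 > B 289.6 > A 14.67.
Counting 2 along gives C (1518 Ma); the excerpt puts that inside the Calymmian, 1600–1400 Ma.
Next in line is D (565 Ma), and 1518 − 565 = 953 Myr.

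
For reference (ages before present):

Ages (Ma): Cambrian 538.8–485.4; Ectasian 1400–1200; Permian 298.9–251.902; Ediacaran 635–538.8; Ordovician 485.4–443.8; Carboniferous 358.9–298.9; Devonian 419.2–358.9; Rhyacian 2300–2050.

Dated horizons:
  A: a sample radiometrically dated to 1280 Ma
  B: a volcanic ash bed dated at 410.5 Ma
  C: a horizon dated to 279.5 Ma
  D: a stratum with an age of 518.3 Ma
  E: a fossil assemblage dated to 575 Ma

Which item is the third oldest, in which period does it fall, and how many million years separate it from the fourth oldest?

Larger Ma means older, so oldest first: A 1280 > E 575 > D 518.3 > B 410.5 > C 279.5.
Counting 3 along gives D (518.3 Ma); the excerpt puts that inside the Cambrian, 538.8–485.4 Ma.
Next in line is B (410.5 Ma), and 518.3 − 410.5 = 107.8 Myr.

D, in the Cambrian; 107.8 million years to B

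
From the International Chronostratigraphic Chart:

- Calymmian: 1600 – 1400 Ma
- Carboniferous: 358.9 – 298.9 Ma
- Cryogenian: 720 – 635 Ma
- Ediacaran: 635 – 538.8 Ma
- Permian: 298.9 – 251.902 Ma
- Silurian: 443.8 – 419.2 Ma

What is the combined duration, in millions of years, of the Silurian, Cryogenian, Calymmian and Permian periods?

356.598 million years

Each duration: Silurian = 24.6; Cryogenian = 85; Calymmian = 200; Permian = 46.998.
Sum: 24.6 + 85 + 200 + 46.998 = 356.598 Myr.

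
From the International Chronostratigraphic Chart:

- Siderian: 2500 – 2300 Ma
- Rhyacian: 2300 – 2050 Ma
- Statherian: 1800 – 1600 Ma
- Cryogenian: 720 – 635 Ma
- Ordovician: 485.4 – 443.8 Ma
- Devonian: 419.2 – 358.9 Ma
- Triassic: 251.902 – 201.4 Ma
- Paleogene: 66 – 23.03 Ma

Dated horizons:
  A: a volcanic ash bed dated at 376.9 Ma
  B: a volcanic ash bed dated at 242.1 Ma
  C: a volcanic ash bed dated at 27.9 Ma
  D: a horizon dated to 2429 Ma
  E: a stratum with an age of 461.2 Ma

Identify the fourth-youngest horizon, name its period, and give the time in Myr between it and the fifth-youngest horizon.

E, in the Ordovician; 1967.8 million years to D

Sorted youngest-first by Ma: C (27.9), B (242.1), A (376.9), E (461.2), D (2429).
The fourth youngest is E at 461.2 Ma, which lies in 485.4–443.8 Ma: the Ordovician.
The fifth youngest is D at 2429 Ma; separation = |461.2 − 2429| = 1967.8 Myr.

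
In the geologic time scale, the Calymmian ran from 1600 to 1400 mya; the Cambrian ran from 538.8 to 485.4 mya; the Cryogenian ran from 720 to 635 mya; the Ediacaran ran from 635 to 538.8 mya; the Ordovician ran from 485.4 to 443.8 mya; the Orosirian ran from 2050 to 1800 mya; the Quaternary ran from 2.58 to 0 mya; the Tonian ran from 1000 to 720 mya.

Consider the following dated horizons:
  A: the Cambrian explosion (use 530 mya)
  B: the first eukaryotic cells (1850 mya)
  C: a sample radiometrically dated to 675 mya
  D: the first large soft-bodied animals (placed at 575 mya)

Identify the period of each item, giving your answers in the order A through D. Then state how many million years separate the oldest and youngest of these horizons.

A: 530 Ma lies in 538.8–485.4 Ma, so Cambrian.
B: 1850 Ma lies in 2050–1800 Ma, so Orosirian.
C: 675 Ma lies in 720–635 Ma, so Cryogenian.
D: 575 Ma lies in 635–538.8 Ma, so Ediacaran.
Oldest = 1850 Ma, youngest = 530 Ma → span 1320 Myr.

A — Cambrian; B — Orosirian; C — Cryogenian; D — Ediacaran; span 1320 million years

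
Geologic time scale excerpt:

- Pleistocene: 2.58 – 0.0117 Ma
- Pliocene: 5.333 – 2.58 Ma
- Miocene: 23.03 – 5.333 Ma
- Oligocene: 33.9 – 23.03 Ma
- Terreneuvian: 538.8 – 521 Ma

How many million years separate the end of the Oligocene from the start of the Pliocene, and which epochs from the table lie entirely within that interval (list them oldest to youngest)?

17.697 million years; Miocene

End of Oligocene = 23.03 Ma; start of Pliocene = 5.333 Ma.
Gap = 23.03 − 5.333 = 17.697 Myr.
Epochs wholly inside 23.03–5.333 Ma: Miocene (23.03–5.333).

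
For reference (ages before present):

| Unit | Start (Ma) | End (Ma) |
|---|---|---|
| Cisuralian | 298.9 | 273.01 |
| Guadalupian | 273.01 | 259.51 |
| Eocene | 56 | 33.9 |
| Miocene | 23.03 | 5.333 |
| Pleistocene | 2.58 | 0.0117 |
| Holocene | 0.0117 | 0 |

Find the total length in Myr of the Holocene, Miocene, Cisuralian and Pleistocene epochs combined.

46.167 million years

Each duration: Holocene = 0.0117; Miocene = 17.697; Cisuralian = 25.89; Pleistocene = 2.5683.
Sum: 0.0117 + 17.697 + 25.89 + 2.5683 = 46.167 Myr.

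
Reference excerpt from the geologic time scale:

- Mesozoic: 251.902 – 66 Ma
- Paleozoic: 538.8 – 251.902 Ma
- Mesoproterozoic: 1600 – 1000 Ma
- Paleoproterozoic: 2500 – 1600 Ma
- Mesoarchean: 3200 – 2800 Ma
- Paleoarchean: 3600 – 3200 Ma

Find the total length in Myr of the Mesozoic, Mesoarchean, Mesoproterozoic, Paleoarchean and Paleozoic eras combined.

1872.8 million years

Duration is start − end for each: (251.902 − 66) + (3200 − 2800) + (1600 − 1000) + (3600 − 3200) + (538.8 − 251.902).
That is 185.902 + 400 + 600 + 400 + 286.898, which totals 1872.8 million years.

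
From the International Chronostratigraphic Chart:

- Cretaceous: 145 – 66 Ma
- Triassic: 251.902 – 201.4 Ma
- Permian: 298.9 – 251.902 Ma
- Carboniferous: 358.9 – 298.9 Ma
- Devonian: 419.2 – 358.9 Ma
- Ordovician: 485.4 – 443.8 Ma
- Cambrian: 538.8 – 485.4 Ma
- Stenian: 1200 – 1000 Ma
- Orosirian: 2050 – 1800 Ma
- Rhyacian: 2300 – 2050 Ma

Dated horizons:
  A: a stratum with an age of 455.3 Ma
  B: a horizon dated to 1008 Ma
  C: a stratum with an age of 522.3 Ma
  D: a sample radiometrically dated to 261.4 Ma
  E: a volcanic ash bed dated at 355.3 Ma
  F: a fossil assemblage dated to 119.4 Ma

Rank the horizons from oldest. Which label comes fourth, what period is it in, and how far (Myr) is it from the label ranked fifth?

Sorted oldest-first by Ma: B (1008), C (522.3), A (455.3), E (355.3), D (261.4), F (119.4).
The fourth oldest is E at 355.3 Ma, which lies in 358.9–298.9 Ma: the Carboniferous.
The fifth oldest is D at 261.4 Ma; separation = |355.3 − 261.4| = 93.9 Myr.

E, in the Carboniferous; 93.9 million years to D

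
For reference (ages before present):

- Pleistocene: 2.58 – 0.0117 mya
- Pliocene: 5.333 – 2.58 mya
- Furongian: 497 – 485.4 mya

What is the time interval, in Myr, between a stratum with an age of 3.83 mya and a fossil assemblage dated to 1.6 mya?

2.23 million years

3.83 − 1.6 = 2.23 million years.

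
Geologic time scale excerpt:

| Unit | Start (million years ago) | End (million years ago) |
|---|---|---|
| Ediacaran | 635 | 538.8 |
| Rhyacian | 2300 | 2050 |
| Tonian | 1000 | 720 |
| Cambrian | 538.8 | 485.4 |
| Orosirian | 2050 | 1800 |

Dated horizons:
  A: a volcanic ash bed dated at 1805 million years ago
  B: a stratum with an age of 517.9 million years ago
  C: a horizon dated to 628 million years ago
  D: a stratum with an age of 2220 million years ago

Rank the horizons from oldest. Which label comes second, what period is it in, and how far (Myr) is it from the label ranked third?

A, in the Orosirian; 1177 million years to C

Larger Ma means older, so oldest first: D 2220 > A 1805 > C 628 > B 517.9.
Counting 2 along gives A (1805 Ma); the excerpt puts that inside the Orosirian, 2050–1800 Ma.
Next in line is C (628 Ma), and 1805 − 628 = 1177 Myr.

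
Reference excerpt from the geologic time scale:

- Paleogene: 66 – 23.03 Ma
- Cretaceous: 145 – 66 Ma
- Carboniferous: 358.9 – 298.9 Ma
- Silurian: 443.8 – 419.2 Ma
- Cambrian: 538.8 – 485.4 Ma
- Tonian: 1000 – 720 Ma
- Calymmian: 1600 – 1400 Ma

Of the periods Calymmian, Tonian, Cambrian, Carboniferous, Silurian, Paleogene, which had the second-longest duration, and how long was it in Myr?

Calymmian, 200 million years

Start − end for each: Calymmian 1600 − 1400 = 200; Tonian 1000 − 720 = 280; Cambrian 538.8 − 485.4 = 53.4; Carboniferous 358.9 − 298.9 = 60; Silurian 443.8 − 419.2 = 24.6; Paleogene 66 − 23.03 = 42.97.
Ranking these from longest: Tonian > Calymmian > Carboniferous > Cambrian > Paleogene > Silurian.
Position 2 in that ranking is Calymmian, which lasted 200 Myr.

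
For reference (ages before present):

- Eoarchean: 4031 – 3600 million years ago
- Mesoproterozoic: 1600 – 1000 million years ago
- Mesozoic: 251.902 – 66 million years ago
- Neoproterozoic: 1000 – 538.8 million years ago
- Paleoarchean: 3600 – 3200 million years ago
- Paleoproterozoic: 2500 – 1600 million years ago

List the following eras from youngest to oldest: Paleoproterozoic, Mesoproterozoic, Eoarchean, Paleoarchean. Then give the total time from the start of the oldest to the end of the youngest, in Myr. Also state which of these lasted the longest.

Mesoproterozoic, Paleoproterozoic, Paleoarchean, Eoarchean; total span 3031 Myr; longest is Paleoproterozoic

From the excerpt: Paleoproterozoic 2500–1600; Mesoproterozoic 1600–1000; Eoarchean 4031–3600; Paleoarchean 3600–3200 (Ma).
Larger Ma is earlier, so the oldest is Eoarchean and the youngest is Mesoproterozoic; youngest to oldest: Mesoproterozoic, Paleoproterozoic, Paleoarchean, Eoarchean.
Oldest start 4031 minus youngest end 1000 gives 3031 Myr overall.
Individual lengths (start − end): Eoarchean 431; Paleoproterozoic 900; Mesoproterozoic 600; Paleoarchean 400. The largest is Paleoproterozoic at 900 Myr.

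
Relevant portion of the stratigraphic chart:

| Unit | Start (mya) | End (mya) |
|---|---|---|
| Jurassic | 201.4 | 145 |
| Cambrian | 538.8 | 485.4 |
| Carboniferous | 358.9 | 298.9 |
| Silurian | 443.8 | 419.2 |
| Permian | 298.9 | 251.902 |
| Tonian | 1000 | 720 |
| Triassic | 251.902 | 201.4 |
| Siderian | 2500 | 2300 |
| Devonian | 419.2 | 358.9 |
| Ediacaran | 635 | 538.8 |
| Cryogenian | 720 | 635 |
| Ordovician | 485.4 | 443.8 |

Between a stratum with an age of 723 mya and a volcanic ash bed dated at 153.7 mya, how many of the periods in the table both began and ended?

9

The older date is 723 Ma and the younger is 153.7 Ma.
Periods with start < 723 and end > 153.7 Ma: Cryogenian (720–635), Ediacaran (635–538.8), Cambrian (538.8–485.4), Ordovician (485.4–443.8), Silurian (443.8–419.2), Devonian (419.2–358.9), Carboniferous (358.9–298.9), Permian (298.9–251.902), Triassic (251.902–201.4).
That is 9 complete periods.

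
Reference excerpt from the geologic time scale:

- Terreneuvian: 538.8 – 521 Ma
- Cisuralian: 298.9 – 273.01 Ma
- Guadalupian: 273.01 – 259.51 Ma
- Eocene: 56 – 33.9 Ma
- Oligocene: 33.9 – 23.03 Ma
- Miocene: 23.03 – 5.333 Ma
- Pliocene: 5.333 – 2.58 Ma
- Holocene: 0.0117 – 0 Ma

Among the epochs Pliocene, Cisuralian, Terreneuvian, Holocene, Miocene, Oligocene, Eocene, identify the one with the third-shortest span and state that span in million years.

Oligocene, 10.87 million years

Durations: Pliocene 2.753; Cisuralian 25.89; Terreneuvian 17.8; Holocene 0.0117; Miocene 17.697; Oligocene 10.87; Eocene 22.1 Myr.
Sorted shortest-first: Holocene (0.0117), Pliocene (2.753), Oligocene (10.87), Miocene (17.697), Terreneuvian (17.8), Eocene (22.1), Cisuralian (25.89).
The third shortest is Oligocene at 10.87 Myr.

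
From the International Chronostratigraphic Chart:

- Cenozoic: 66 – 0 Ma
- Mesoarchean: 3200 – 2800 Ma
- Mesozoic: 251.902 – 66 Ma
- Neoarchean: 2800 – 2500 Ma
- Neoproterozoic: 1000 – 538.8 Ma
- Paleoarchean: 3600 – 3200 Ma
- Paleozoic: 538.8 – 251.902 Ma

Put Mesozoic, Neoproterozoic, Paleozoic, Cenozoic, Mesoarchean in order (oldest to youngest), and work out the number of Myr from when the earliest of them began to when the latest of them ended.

From the excerpt: Mesozoic 251.902–66; Neoproterozoic 1000–538.8; Paleozoic 538.8–251.902; Cenozoic 66–0; Mesoarchean 3200–2800 (Ma).
Larger Ma is earlier, so the oldest is Mesoarchean and the youngest is Cenozoic; oldest to youngest: Mesoarchean, Neoproterozoic, Paleozoic, Mesozoic, Cenozoic.
Oldest start 3200 minus youngest end 0 gives 3200 Myr overall.

Mesoarchean, Neoproterozoic, Paleozoic, Mesozoic, Cenozoic; total span 3200 Myr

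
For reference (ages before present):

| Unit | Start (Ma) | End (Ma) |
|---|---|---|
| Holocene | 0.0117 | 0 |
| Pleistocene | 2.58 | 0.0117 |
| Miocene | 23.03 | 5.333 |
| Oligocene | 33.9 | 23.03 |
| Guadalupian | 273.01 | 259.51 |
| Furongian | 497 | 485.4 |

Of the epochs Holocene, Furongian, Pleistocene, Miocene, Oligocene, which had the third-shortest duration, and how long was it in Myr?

Start − end for each: Holocene 0.0117 − 0 = 0.0117; Furongian 497 − 485.4 = 11.6; Pleistocene 2.58 − 0.0117 = 2.5683; Miocene 23.03 − 5.333 = 17.697; Oligocene 33.9 − 23.03 = 10.87.
Ranking these from shortest: Holocene < Pleistocene < Oligocene < Furongian < Miocene.
Position 3 in that ranking is Oligocene, which lasted 10.87 Myr.

Oligocene, 10.87 million years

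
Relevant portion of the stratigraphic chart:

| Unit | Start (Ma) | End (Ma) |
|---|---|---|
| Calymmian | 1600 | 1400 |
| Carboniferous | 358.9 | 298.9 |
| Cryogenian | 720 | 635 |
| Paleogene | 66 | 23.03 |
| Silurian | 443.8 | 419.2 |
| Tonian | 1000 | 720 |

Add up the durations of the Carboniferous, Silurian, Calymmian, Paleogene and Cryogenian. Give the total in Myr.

Duration is start − end for each: (358.9 − 298.9) + (443.8 − 419.2) + (1600 − 1400) + (66 − 23.03) + (720 − 635).
That is 60 + 24.6 + 200 + 42.97 + 85, which totals 412.57 million years.

412.57 million years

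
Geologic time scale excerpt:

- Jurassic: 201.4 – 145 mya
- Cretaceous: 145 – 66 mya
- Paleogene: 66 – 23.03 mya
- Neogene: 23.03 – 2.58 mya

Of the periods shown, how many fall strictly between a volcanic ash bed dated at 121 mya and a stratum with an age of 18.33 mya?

121 Ma sits inside the Cretaceous (145–66) and 18.33 Ma inside the Neogene (23.03–2.58); neither of those is wholly between the two dates.
The listed periods lying completely between them are Paleogene — 1 in all.

1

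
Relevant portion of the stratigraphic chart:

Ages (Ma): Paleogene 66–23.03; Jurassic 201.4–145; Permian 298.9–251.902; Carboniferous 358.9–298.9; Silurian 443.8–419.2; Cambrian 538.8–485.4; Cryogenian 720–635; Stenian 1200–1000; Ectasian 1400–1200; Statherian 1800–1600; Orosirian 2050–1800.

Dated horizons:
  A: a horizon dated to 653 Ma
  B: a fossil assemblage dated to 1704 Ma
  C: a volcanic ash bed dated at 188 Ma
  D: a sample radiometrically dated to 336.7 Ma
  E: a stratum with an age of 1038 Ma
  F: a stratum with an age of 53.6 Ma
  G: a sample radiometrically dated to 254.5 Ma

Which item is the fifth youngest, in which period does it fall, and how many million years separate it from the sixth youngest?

Smaller Ma means younger, so youngest first: F 53.6 < C 188 < G 254.5 < D 336.7 < A 653 < E 1038 < B 1704.
Counting 5 along gives A (653 Ma); the excerpt puts that inside the Cryogenian, 720–635 Ma.
Next in line is E (1038 Ma), and 1038 − 653 = 385 Myr.

A, in the Cryogenian; 385 million years to E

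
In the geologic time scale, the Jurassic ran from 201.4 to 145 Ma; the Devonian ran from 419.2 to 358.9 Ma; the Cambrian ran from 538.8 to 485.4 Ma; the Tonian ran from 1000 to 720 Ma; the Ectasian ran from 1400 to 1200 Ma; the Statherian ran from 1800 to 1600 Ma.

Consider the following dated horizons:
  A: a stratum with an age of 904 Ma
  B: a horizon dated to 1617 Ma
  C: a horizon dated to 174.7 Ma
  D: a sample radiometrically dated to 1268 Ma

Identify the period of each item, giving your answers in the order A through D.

Match each age against the start–end ranges in the excerpt: A = 904 Ma → Tonian (1000–720); B = 1617 Ma → Statherian (1800–1600); C = 174.7 Ma → Jurassic (201.4–145); D = 1268 Ma → Ectasian (1400–1200).

A — Tonian; B — Statherian; C — Jurassic; D — Ectasian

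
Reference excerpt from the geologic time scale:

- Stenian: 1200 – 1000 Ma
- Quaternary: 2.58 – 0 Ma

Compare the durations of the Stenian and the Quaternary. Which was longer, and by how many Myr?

Stenian: 1200 − 1000 = 200 Myr.
Quaternary: 2.58 − 0 = 2.58 Myr.
Difference: 200 − 2.58 = 197.42 Myr, so the Stenian was longer.

Stenian, by 197.42 million years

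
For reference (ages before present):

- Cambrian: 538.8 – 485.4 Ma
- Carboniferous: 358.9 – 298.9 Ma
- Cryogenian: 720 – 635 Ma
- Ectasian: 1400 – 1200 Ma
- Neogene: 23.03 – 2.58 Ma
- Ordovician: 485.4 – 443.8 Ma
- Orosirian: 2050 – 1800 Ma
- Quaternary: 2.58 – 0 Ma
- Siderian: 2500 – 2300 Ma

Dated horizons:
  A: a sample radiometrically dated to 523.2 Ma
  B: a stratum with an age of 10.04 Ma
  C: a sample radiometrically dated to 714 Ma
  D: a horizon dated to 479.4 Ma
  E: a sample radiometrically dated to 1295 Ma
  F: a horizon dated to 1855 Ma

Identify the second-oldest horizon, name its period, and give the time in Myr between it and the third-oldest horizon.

E, in the Ectasian; 581 million years to C

Sorted oldest-first by Ma: F (1855), E (1295), C (714), A (523.2), D (479.4), B (10.04).
The second oldest is E at 1295 Ma, which lies in 1400–1200 Ma: the Ectasian.
The third oldest is C at 714 Ma; separation = |1295 − 714| = 581 Myr.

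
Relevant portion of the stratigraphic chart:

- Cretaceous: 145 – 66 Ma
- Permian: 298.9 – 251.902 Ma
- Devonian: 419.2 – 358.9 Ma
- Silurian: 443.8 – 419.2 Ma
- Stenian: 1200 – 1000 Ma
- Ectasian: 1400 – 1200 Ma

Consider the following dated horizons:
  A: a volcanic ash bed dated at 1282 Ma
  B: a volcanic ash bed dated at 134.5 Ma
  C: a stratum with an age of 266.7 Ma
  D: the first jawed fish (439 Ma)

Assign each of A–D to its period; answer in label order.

A — Ectasian; B — Cretaceous; C — Permian; D — Silurian

Match each age against the start–end ranges in the excerpt: A = 1282 Ma → Ectasian (1400–1200); B = 134.5 Ma → Cretaceous (145–66); C = 266.7 Ma → Permian (298.9–251.902); D = 439 Ma → Silurian (443.8–419.2).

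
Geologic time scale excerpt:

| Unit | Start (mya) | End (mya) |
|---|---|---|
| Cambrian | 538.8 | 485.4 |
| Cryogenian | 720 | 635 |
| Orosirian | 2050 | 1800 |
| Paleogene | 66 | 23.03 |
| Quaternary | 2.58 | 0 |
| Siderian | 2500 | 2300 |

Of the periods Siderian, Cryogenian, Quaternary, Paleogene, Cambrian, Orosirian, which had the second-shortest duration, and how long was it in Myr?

Durations: Siderian 200; Cryogenian 85; Quaternary 2.58; Paleogene 42.97; Cambrian 53.4; Orosirian 250 Myr.
Sorted shortest-first: Quaternary (2.58), Paleogene (42.97), Cambrian (53.4), Cryogenian (85), Siderian (200), Orosirian (250).
The second shortest is Paleogene at 42.97 Myr.

Paleogene, 42.97 million years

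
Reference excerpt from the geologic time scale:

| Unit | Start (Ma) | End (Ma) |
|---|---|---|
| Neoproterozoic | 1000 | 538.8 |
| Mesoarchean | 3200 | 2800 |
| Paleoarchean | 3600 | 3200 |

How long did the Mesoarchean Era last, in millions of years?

400 million years

3200 − 2800 = 400 million years.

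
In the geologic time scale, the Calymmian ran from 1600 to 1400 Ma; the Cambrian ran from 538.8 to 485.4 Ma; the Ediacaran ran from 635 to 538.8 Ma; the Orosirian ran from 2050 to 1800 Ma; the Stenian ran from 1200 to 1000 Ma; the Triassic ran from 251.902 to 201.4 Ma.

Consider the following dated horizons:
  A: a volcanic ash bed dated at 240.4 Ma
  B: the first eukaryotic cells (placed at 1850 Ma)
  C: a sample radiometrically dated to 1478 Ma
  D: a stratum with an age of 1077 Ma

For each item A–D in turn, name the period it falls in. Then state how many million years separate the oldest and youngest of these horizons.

Match each age against the start–end ranges in the excerpt: A = 240.4 Ma → Triassic (251.902–201.4); B = 1850 Ma → Orosirian (2050–1800); C = 1478 Ma → Calymmian (1600–1400); D = 1077 Ma → Stenian (1200–1000).
The largest age is 1850 Ma and the smallest is 240.4 Ma; their difference is 1609.6 Myr.

A — Triassic; B — Orosirian; C — Calymmian; D — Stenian; span 1609.6 million years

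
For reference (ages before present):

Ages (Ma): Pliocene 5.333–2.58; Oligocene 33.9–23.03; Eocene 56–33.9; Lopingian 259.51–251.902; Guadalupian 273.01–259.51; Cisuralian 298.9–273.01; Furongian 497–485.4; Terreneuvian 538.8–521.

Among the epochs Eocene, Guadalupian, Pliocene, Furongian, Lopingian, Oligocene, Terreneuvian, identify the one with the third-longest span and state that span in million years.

Durations: Eocene 22.1; Guadalupian 13.5; Pliocene 2.753; Furongian 11.6; Lopingian 7.608; Oligocene 10.87; Terreneuvian 17.8 Myr.
Sorted longest-first: Eocene (22.1), Terreneuvian (17.8), Guadalupian (13.5), Furongian (11.6), Oligocene (10.87), Lopingian (7.608), Pliocene (2.753).
The third longest is Guadalupian at 13.5 Myr.

Guadalupian, 13.5 million years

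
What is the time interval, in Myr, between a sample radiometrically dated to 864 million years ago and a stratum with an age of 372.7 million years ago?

864 − 372.7 = 491.3 million years.

491.3 million years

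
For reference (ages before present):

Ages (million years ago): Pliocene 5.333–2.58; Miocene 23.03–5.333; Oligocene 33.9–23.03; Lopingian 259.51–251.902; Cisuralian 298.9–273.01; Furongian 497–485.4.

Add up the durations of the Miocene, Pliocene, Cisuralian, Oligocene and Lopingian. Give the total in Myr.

64.818 million years

Each duration: Miocene = 17.697; Pliocene = 2.753; Cisuralian = 25.89; Oligocene = 10.87; Lopingian = 7.608.
Sum: 17.697 + 2.753 + 25.89 + 10.87 + 7.608 = 64.818 Myr.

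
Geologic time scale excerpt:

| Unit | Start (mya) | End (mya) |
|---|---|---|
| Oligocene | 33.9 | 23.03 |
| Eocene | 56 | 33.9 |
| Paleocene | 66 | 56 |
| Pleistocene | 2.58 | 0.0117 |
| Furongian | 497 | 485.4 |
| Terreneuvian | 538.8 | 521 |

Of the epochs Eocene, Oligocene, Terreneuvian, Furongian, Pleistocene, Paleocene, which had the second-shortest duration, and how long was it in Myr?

Start − end for each: Eocene 56 − 33.9 = 22.1; Oligocene 33.9 − 23.03 = 10.87; Terreneuvian 538.8 − 521 = 17.8; Furongian 497 − 485.4 = 11.6; Pleistocene 2.58 − 0.0117 = 2.5683; Paleocene 66 − 56 = 10.
Ranking these from shortest: Pleistocene < Paleocene < Oligocene < Furongian < Terreneuvian < Eocene.
Position 2 in that ranking is Paleocene, which lasted 10 Myr.

Paleocene, 10 million years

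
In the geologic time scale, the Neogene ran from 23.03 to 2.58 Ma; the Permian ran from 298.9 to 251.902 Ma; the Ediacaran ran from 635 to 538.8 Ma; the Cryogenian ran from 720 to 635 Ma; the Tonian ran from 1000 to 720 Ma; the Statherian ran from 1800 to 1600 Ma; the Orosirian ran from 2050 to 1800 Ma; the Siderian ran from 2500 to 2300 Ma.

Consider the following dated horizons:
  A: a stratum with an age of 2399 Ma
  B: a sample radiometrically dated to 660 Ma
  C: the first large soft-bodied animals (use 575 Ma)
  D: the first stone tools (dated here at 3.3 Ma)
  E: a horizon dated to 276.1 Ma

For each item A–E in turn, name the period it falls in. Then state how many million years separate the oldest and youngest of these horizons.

Match each age against the start–end ranges in the excerpt: A = 2399 Ma → Siderian (2500–2300); B = 660 Ma → Cryogenian (720–635); C = 575 Ma → Ediacaran (635–538.8); D = 3.3 Ma → Neogene (23.03–2.58); E = 276.1 Ma → Permian (298.9–251.902).
The largest age is 2399 Ma and the smallest is 3.3 Ma; their difference is 2395.7 Myr.

A — Siderian; B — Cryogenian; C — Ediacaran; D — Neogene; E — Permian; span 2395.7 million years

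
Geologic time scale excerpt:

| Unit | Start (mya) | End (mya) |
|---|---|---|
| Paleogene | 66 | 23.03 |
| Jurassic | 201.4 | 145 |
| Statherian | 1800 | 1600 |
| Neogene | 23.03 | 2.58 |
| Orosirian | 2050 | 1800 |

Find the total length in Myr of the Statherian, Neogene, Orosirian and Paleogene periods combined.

Each duration: Statherian = 200; Neogene = 20.45; Orosirian = 250; Paleogene = 42.97.
Sum: 200 + 20.45 + 250 + 42.97 = 513.42 Myr.

513.42 million years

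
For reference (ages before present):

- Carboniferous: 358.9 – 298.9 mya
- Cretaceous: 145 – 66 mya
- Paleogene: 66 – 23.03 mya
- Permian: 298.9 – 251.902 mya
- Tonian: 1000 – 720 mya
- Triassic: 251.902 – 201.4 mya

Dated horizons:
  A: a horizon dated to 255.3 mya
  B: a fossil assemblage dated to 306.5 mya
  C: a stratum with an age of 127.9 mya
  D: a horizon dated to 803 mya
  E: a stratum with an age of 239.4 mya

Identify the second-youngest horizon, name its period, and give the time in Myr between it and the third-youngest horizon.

E, in the Triassic; 15.9 million years to A

Smaller Ma means younger, so youngest first: C 127.9 < E 239.4 < A 255.3 < B 306.5 < D 803.
Counting 2 along gives E (239.4 Ma); the excerpt puts that inside the Triassic, 251.902–201.4 Ma.
Next in line is A (255.3 Ma), and 255.3 − 239.4 = 15.9 Myr.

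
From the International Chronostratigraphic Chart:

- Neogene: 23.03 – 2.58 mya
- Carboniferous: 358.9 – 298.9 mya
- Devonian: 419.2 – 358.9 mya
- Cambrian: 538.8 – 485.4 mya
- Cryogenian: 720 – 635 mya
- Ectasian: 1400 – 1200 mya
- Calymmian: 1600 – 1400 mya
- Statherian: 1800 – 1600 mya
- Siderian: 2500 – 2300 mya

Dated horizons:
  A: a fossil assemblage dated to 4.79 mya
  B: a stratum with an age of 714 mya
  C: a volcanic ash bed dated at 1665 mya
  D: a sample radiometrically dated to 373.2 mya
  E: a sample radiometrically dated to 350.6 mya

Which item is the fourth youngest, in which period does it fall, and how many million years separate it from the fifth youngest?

B, in the Cryogenian; 951 million years to C

Smaller Ma means younger, so youngest first: A 4.79 < E 350.6 < D 373.2 < B 714 < C 1665.
Counting 4 along gives B (714 Ma); the excerpt puts that inside the Cryogenian, 720–635 Ma.
Next in line is C (1665 Ma), and 1665 − 714 = 951 Myr.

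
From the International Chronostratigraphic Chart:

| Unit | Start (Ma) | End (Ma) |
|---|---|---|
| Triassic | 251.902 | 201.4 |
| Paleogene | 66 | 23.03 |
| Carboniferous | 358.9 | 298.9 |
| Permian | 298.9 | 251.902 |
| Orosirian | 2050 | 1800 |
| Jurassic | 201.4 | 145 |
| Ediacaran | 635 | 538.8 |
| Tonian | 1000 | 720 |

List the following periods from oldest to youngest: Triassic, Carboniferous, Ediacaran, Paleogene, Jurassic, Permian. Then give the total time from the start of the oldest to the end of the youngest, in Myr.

Ediacaran, Carboniferous, Permian, Triassic, Jurassic, Paleogene; total span 611.97 Myr

Start ages (Ma): Ediacaran 635, Carboniferous 358.9, Permian 298.9, Triassic 251.902, Jurassic 201.4, Paleogene 66.
Ordered oldest to youngest: Ediacaran, Carboniferous, Permian, Triassic, Jurassic, Paleogene.
Span = 635 − 23.03 = 611.97 Myr.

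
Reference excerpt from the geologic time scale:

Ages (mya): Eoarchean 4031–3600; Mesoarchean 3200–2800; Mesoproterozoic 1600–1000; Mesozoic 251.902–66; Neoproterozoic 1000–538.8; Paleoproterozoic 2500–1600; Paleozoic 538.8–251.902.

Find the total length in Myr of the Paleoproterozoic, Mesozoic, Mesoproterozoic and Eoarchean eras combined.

Duration is start − end for each: (2500 − 1600) + (251.902 − 66) + (1600 − 1000) + (4031 − 3600).
That is 900 + 185.902 + 600 + 431, which totals 2116.902 million years.

2116.902 million years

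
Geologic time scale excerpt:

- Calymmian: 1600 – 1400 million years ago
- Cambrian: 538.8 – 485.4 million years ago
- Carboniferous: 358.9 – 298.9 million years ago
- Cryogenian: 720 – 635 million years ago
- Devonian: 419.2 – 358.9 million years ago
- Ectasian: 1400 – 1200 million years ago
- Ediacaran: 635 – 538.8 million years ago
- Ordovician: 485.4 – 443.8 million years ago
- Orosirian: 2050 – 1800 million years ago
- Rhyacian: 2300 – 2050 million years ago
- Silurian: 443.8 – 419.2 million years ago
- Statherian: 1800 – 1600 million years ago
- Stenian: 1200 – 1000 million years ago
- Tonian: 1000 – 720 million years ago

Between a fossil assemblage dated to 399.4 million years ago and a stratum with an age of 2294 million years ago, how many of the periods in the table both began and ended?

The older date is 2294 Ma and the younger is 399.4 Ma.
Periods with start < 2294 and end > 399.4 Ma: Orosirian (2050–1800), Statherian (1800–1600), Calymmian (1600–1400), Ectasian (1400–1200), Stenian (1200–1000), Tonian (1000–720), Cryogenian (720–635), Ediacaran (635–538.8), Cambrian (538.8–485.4), Ordovician (485.4–443.8), Silurian (443.8–419.2).
That is 11 complete periods.

11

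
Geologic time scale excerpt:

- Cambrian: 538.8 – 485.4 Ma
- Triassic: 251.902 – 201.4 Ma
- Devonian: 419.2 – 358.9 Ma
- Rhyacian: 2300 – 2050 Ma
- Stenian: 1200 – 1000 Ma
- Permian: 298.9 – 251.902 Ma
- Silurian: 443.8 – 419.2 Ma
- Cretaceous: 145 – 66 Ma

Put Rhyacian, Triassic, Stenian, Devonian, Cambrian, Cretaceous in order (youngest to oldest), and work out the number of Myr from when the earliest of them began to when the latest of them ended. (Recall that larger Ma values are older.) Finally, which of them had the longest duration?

Cretaceous, Triassic, Devonian, Cambrian, Stenian, Rhyacian; total span 2234 Myr; longest is Rhyacian

Start ages (Ma): Rhyacian 2300, Stenian 1200, Cambrian 538.8, Devonian 419.2, Triassic 251.902, Cretaceous 145.
Ordered youngest to oldest: Cretaceous, Triassic, Devonian, Cambrian, Stenian, Rhyacian.
Span = 2300 − 66 = 2234 Myr.
Durations: Cambrian 53.4, Rhyacian 250, Cretaceous 79, Stenian 200, Devonian 60.3, Triassic 50.502 → longest is Rhyacian (250 Myr).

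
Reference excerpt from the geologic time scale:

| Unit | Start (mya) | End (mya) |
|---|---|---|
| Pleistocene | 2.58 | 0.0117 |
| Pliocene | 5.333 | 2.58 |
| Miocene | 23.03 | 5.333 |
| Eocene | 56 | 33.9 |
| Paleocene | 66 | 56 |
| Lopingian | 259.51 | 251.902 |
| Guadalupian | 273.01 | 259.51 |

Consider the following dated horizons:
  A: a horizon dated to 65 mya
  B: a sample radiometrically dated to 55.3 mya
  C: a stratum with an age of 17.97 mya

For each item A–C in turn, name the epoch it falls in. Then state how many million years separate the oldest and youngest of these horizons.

A — Paleocene; B — Eocene; C — Miocene; span 47.03 million years

A: 65 Ma lies in 66–56 Ma, so Paleocene.
B: 55.3 Ma lies in 56–33.9 Ma, so Eocene.
C: 17.97 Ma lies in 23.03–5.333 Ma, so Miocene.
Oldest = 65 Ma, youngest = 17.97 Ma → span 47.03 Myr.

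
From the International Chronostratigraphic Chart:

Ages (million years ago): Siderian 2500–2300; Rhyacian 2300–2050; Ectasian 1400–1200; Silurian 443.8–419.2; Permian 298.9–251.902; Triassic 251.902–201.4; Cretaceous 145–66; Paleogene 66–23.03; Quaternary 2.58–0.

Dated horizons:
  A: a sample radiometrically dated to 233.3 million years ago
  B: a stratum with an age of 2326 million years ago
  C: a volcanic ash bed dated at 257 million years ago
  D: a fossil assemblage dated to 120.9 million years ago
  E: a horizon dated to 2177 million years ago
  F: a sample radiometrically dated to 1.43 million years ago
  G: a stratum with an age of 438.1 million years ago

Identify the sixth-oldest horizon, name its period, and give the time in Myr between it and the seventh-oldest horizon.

D, in the Cretaceous; 119.47 million years to F

Larger Ma means older, so oldest first: B 2326 > E 2177 > G 438.1 > C 257 > A 233.3 > D 120.9 > F 1.43.
Counting 6 along gives D (120.9 Ma); the excerpt puts that inside the Cretaceous, 145–66 Ma.
Next in line is F (1.43 Ma), and 120.9 − 1.43 = 119.47 Myr.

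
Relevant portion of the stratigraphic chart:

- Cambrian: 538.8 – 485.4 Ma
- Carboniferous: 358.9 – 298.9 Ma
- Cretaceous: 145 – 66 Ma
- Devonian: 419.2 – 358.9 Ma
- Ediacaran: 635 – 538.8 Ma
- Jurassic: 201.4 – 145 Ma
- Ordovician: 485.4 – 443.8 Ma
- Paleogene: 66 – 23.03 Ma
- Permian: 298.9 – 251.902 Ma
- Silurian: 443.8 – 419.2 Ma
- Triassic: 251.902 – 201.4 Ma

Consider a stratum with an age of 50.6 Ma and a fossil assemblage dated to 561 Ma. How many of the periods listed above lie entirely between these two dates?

9

The older date is 561 Ma and the younger is 50.6 Ma.
Periods with start < 561 and end > 50.6 Ma: Cambrian (538.8–485.4), Ordovician (485.4–443.8), Silurian (443.8–419.2), Devonian (419.2–358.9), Carboniferous (358.9–298.9), Permian (298.9–251.902), Triassic (251.902–201.4), Jurassic (201.4–145), Cretaceous (145–66).
That is 9 complete periods.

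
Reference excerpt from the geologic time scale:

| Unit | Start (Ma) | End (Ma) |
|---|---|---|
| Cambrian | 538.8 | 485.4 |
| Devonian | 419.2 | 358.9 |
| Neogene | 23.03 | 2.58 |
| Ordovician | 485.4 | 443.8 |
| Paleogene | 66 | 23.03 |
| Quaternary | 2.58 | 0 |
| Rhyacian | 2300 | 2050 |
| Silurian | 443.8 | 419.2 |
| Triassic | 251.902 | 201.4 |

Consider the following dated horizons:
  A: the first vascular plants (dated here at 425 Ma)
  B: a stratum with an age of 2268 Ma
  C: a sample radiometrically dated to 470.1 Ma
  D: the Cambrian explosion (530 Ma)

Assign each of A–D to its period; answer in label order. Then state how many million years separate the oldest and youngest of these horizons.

A — Silurian; B — Rhyacian; C — Ordovician; D — Cambrian; span 1843 million years

Match each age against the start–end ranges in the excerpt: A = 425 Ma → Silurian (443.8–419.2); B = 2268 Ma → Rhyacian (2300–2050); C = 470.1 Ma → Ordovician (485.4–443.8); D = 530 Ma → Cambrian (538.8–485.4).
The largest age is 2268 Ma and the smallest is 425 Ma; their difference is 1843 Myr.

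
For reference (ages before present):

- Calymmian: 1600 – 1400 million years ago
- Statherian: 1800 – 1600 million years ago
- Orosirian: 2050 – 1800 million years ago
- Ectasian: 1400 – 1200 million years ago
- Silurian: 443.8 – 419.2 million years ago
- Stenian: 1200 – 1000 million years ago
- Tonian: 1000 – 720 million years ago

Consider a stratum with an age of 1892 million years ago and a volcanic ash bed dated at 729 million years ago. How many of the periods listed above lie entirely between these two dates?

The older date is 1892 Ma and the younger is 729 Ma.
Periods with start < 1892 and end > 729 Ma: Statherian (1800–1600), Calymmian (1600–1400), Ectasian (1400–1200), Stenian (1200–1000).
That is 4 complete periods.

4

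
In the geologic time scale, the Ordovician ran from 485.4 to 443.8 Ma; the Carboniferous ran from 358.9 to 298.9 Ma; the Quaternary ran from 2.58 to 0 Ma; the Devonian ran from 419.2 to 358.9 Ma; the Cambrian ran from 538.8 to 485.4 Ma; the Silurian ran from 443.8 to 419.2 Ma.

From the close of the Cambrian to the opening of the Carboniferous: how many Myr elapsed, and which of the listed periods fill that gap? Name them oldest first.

End of Cambrian = 485.4 Ma; start of Carboniferous = 358.9 Ma.
Gap = 485.4 − 358.9 = 126.5 Myr.
Periods wholly inside 485.4–358.9 Ma: Ordovician (485.4–443.8), Silurian (443.8–419.2), Devonian (419.2–358.9).

126.5 million years; Ordovician, Silurian, Devonian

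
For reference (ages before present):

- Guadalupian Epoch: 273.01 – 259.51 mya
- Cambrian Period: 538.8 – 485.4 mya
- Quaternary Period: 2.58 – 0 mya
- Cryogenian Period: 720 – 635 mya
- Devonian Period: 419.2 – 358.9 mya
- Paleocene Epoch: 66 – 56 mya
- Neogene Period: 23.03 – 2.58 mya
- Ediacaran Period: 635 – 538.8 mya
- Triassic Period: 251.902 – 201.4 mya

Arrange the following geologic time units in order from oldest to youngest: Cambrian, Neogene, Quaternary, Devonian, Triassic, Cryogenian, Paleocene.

Sorting by start age (descending Ma, since larger Ma = older): Cryogenian start 720, Cambrian start 538.8, Devonian start 419.2, Triassic start 251.902, Paleocene start 66, Neogene start 23.03, Quaternary start 2.58.

Cryogenian, Cambrian, Devonian, Triassic, Paleocene, Neogene, Quaternary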